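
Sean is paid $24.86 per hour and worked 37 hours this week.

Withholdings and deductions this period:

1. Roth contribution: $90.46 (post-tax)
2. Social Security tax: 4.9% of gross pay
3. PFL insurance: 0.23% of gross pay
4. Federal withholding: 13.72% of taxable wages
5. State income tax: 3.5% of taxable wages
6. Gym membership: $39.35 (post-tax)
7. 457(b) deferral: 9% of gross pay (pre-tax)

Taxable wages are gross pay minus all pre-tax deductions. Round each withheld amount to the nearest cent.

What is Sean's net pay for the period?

Gross pay: 37 × $24.86 = $919.82
457(b) deferral: $919.82 × 0.09 = $82.78
Taxable wages = $919.82 − $82.78 = $837.04
Federal withholding: $837.04 × 0.1372 = $114.84
State income tax: $837.04 × 0.035 = $29.30
Social Security tax: $919.82 × 0.049 = $45.07
PFL insurance: $919.82 × 0.0023 = $2.12
Roth contribution: $90.46
Gym membership: $39.35
Total deductions = $82.78 + $114.84 + $29.30 + $45.07 + $2.12 + $90.46 + $39.35 = $403.92
Net pay = $919.82 − $403.92 = $515.90

$515.90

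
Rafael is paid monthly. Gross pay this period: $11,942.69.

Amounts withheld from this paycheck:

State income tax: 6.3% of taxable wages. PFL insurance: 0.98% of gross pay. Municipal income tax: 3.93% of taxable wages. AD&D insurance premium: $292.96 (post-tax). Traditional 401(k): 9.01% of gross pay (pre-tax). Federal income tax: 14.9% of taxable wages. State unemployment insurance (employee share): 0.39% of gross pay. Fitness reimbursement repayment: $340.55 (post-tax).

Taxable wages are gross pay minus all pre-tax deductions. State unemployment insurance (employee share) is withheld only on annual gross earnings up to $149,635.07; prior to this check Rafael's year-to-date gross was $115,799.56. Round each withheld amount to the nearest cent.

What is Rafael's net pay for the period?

Traditional 401(k): $11,942.69 × 0.0901 = $1,076.04
Taxable wages = $11,942.69 − $1,076.04 = $10,866.65
State income tax: $10,866.65 × 0.063 = $684.60
Federal income tax: $10,866.65 × 0.149 = $1,619.13
Municipal income tax: $10,866.65 × 0.0393 = $427.06
PFL insurance: $11,942.69 × 0.0098 = $117.04
State unemployment insurance (employee share): cap not yet reached, full $11,942.69 is subject → $11,942.69 × 0.0039 = $46.58
AD&D insurance premium: $292.96
Fitness reimbursement repayment: $340.55
Total deductions = $1,076.04 + $684.60 + $1,619.13 + $427.06 + $117.04 + $46.58 + $292.96 + $340.55 = $4,603.96
Net pay = $11,942.69 − $4,603.96 = $7,338.73

$7,338.73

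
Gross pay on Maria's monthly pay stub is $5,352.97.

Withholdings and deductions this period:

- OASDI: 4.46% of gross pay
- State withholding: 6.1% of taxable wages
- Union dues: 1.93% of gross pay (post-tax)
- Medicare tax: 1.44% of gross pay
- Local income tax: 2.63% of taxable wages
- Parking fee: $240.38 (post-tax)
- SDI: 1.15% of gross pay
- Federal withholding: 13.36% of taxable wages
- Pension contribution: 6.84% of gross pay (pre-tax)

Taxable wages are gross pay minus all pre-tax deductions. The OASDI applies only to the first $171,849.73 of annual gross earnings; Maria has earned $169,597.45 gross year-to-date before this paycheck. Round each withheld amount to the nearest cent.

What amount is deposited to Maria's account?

Pension contribution: $5,352.97 × 0.0684 = $366.14
Taxable wages = $5,352.97 − $366.14 = $4,986.83
Local income tax: $4,986.83 × 0.0263 = $131.15
Federal withholding: $4,986.83 × 0.1336 = $666.24
State withholding: $4,986.83 × 0.061 = $304.20
Medicare tax: $5,352.97 × 0.0144 = $77.08
SDI: $5,352.97 × 0.0115 = $61.56
OASDI: only $171,849.73 − $169,597.45 = $2,252.28 of this check is subject → $2,252.28 × 0.0446 = $100.45
Union dues: $5,352.97 × 0.0193 = $103.31
Parking fee: $240.38
Total deductions = $366.14 + $131.15 + $666.24 + $304.20 + $77.08 + $61.56 + $100.45 + $103.31 + $240.38 = $2,050.51
Net pay = $5,352.97 − $2,050.51 = $3,302.46

$3,302.46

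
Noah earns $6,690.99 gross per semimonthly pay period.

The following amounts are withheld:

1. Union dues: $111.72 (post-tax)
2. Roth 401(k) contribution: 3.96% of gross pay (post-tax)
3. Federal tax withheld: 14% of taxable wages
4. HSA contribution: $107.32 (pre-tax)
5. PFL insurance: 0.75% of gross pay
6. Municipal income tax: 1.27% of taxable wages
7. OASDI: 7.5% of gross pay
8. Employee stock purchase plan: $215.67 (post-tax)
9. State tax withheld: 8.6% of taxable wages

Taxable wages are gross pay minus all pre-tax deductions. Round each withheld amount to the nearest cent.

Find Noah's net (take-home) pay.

HSA contribution: $107.32
Taxable wages = $6,690.99 − $107.32 = $6,583.67
Municipal income tax: $6,583.67 × 0.0127 = $83.61
Federal tax withheld: $6,583.67 × 0.14 = $921.71
State tax withheld: $6,583.67 × 0.086 = $566.20
PFL insurance: $6,690.99 × 0.0075 = $50.18
OASDI: $6,690.99 × 0.075 = $501.82
Union dues: $111.72
Employee stock purchase plan: $215.67
Roth 401(k) contribution: $6,690.99 × 0.0396 = $264.96
Total deductions = $107.32 + $83.61 + $921.71 + $566.20 + $50.18 + $501.82 + $111.72 + $215.67 + $264.96 = $2,823.19
Net pay = $6,690.99 − $2,823.19 = $3,867.80

$3,867.80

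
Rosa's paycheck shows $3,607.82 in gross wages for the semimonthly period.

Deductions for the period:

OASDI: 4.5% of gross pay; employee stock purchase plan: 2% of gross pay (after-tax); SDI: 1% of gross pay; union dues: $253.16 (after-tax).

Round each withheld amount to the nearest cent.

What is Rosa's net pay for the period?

$3,084.07

SDI: $3,607.82 × 0.01 = $36.08
OASDI: $3,607.82 × 0.045 = $162.35
Employee stock purchase plan: $3,607.82 × 0.02 = $72.16
Union dues: $253.16
Total deductions = $36.08 + $162.35 + $72.16 + $253.16 = $523.75
Net pay = $3,607.82 − $523.75 = $3,084.07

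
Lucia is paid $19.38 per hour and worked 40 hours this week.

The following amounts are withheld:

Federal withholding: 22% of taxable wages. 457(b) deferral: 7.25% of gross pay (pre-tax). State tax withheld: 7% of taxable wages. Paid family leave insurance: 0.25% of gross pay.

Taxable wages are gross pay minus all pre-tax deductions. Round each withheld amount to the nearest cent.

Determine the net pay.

Gross pay: 40 × $19.38 = $775.20
457(b) deferral: $775.20 × 0.0725 = $56.20
Taxable wages = $775.20 − $56.20 = $719.00
Federal withholding: $719.00 × 0.22 = $158.18
State tax withheld: $719.00 × 0.07 = $50.33
Paid family leave insurance: $775.20 × 0.0025 = $1.94
Total deductions = $56.20 + $158.18 + $50.33 + $1.94 = $266.65
Net pay = $775.20 − $266.65 = $508.55

$508.55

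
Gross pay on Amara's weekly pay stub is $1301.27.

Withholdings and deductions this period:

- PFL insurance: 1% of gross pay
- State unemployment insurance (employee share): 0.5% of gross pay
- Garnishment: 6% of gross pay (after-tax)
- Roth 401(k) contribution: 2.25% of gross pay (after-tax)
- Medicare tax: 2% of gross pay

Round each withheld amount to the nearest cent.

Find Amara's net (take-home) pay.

PFL insurance: $1301.27 × 0.01 = $13.01
State unemployment insurance (employee share): $1301.27 × 0.005 = $6.51
Medicare tax: $1301.27 × 0.02 = $26.03
Roth 401(k) contribution: $1301.27 × 0.0225 = $29.28
Garnishment: $1301.27 × 0.06 = $78.08
Total deductions = $13.01 + $6.51 + $26.03 + $29.28 + $78.08 = $152.91
Net pay = $1301.27 − $152.91 = $1148.36

$1148.36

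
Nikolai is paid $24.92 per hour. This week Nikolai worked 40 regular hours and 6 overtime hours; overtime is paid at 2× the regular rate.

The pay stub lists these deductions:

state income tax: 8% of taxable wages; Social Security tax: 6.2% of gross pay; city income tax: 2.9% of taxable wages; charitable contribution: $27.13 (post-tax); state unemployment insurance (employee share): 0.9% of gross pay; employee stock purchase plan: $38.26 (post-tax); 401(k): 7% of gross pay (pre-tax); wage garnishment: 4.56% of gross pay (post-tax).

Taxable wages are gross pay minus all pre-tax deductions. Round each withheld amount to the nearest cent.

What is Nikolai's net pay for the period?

Regular pay: 40 × $24.92 = $996.80
Overtime pay: 6 × $24.92 × 2 = $299.04
Gross pay = $996.80 + $299.04 = $1,295.84
401(k): $1,295.84 × 0.07 = $90.71
Taxable wages = $1,295.84 − $90.71 = $1,205.13
State income tax: $1,205.13 × 0.08 = $96.41
City income tax: $1,205.13 × 0.029 = $34.95
State unemployment insurance (employee share): $1,295.84 × 0.009 = $11.66
Social Security tax: $1,295.84 × 0.062 = $80.34
Charitable contribution: $27.13
Employee stock purchase plan: $38.26
Wage garnishment: $1,295.84 × 0.0456 = $59.09
Total deductions = $90.71 + $96.41 + $34.95 + $11.66 + $80.34 + $27.13 + $38.26 + $59.09 = $438.55
Net pay = $1,295.84 − $438.55 = $857.29

$857.29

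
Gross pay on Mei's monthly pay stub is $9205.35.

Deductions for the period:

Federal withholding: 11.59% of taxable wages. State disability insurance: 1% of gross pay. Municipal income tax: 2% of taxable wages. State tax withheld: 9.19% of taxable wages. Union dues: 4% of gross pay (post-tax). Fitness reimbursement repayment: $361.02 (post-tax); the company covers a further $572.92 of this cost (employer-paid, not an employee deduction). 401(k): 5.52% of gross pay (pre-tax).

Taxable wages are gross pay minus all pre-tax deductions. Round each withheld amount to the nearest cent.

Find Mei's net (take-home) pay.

$5894.71

401(k): $9205.35 × 0.0552 = $508.14
Taxable wages = $9205.35 − $508.14 = $8697.21
State tax withheld: $8697.21 × 0.0919 = $799.27
Federal withholding: $8697.21 × 0.1159 = $1008.01
Municipal income tax: $8697.21 × 0.02 = $173.94
State disability insurance: $9205.35 × 0.01 = $92.05
Union dues: $9205.35 × 0.04 = $368.21
Fitness reimbursement repayment: $361.02
(Employer's $572.92 toward fitness reimbursement repayment is not withheld from the employee.)
Total deductions = $508.14 + $799.27 + $1008.01 + $173.94 + $92.05 + $368.21 + $361.02 = $3310.64
Net pay = $9205.35 − $3310.64 = $5894.71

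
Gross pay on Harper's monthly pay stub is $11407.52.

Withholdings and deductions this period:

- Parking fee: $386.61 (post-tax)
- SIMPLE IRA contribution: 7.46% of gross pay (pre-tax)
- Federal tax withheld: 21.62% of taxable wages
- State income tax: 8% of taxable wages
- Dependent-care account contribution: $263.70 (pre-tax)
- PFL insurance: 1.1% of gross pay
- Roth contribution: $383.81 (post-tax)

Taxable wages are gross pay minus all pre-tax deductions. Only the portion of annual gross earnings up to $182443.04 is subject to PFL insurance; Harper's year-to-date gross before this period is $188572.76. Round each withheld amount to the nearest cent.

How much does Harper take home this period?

$6473.66

SIMPLE IRA contribution: $11407.52 × 0.0746 = $851.00
Dependent-care account contribution: $263.70
Pre-tax total = $851.00 + $263.70 = $1114.70
Taxable wages = $11407.52 − $1114.70 = $10292.82
Federal tax withheld: $10292.82 × 0.2162 = $2225.31
State income tax: $10292.82 × 0.08 = $823.43
PFL insurance: annual cap $182443.04 already reached (YTD $188572.76), so $0.00
Roth contribution: $383.81
Parking fee: $386.61
Total deductions = $851.00 + $263.70 + $2225.31 + $823.43 + $0.00 + $383.81 + $386.61 = $4933.86
Net pay = $11407.52 − $4933.86 = $6473.66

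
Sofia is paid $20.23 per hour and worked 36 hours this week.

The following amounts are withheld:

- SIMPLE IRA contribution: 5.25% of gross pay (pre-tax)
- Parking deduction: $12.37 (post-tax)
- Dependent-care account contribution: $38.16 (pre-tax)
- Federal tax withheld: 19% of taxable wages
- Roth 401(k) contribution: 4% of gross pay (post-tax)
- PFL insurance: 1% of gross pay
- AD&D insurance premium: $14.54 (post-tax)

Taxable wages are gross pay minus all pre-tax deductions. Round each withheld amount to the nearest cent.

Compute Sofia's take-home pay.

$464.71

Gross pay: 36 × $20.23 = $728.28
SIMPLE IRA contribution: $728.28 × 0.0525 = $38.23
Dependent-care account contribution: $38.16
Pre-tax total = $38.23 + $38.16 = $76.39
Taxable wages = $728.28 − $76.39 = $651.89
Federal tax withheld: $651.89 × 0.19 = $123.86
PFL insurance: $728.28 × 0.01 = $7.28
Parking deduction: $12.37
Roth 401(k) contribution: $728.28 × 0.04 = $29.13
AD&D insurance premium: $14.54
Total deductions = $38.23 + $38.16 + $123.86 + $7.28 + $12.37 + $29.13 + $14.54 = $263.57
Net pay = $728.28 − $263.57 = $464.71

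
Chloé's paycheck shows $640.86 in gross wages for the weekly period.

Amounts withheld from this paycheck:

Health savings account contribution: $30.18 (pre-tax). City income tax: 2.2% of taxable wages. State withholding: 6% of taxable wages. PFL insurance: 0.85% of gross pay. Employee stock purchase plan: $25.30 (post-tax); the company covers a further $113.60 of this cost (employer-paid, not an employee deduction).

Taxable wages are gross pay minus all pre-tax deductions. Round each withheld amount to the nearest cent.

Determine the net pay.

$529.86

Health savings account contribution: $30.18
Taxable wages = $640.86 − $30.18 = $610.68
City income tax: $610.68 × 0.022 = $13.43
State withholding: $610.68 × 0.06 = $36.64
PFL insurance: $640.86 × 0.0085 = $5.45
Employee stock purchase plan: $25.30
(Employer's $113.60 toward employee stock purchase plan is not withheld from the employee.)
Total deductions = $30.18 + $13.43 + $36.64 + $5.45 + $25.30 = $111.00
Net pay = $640.86 − $111.00 = $529.86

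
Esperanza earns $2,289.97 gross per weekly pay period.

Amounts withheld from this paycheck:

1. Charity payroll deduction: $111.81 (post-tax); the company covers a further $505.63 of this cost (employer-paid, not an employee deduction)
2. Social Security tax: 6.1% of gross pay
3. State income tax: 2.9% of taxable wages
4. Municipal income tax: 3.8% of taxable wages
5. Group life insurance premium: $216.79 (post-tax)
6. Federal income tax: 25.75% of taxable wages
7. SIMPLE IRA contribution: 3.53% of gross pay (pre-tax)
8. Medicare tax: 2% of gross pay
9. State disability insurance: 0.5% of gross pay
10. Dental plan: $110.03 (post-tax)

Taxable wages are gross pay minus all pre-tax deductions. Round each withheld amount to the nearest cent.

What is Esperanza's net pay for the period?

SIMPLE IRA contribution: $2,289.97 × 0.0353 = $80.84
Taxable wages = $2,289.97 − $80.84 = $2,209.13
State income tax: $2,209.13 × 0.029 = $64.06
Municipal income tax: $2,209.13 × 0.038 = $83.95
Federal income tax: $2,209.13 × 0.2575 = $568.85
Medicare tax: $2,289.97 × 0.02 = $45.80
State disability insurance: $2,289.97 × 0.005 = $11.45
Social Security tax: $2,289.97 × 0.061 = $139.69
Dental plan: $110.03
Charity payroll deduction: $111.81
Group life insurance premium: $216.79
(Employer's $505.63 toward charity payroll deduction is not withheld from the employee.)
Total deductions = $80.84 + $64.06 + $83.95 + $568.85 + $45.80 + $11.45 + $139.69 + $110.03 + $111.81 + $216.79 = $1,433.27
Net pay = $2,289.97 − $1,433.27 = $856.70

$856.70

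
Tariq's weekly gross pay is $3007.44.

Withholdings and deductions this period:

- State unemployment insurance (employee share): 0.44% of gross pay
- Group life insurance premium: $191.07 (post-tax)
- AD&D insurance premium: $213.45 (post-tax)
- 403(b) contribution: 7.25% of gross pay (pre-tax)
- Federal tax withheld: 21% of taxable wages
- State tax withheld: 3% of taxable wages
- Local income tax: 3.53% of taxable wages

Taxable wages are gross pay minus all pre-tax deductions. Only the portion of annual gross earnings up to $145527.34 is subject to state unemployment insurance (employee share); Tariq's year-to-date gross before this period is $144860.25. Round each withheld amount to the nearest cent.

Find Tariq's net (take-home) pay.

403(b) contribution: $3007.44 × 0.0725 = $218.04
Taxable wages = $3007.44 − $218.04 = $2789.40
Federal tax withheld: $2789.40 × 0.21 = $585.77
State tax withheld: $2789.40 × 0.03 = $83.68
Local income tax: $2789.40 × 0.0353 = $98.47
State unemployment insurance (employee share): only $145527.34 − $144860.25 = $667.09 of this check is subject → $667.09 × 0.0044 = $2.94
AD&D insurance premium: $213.45
Group life insurance premium: $191.07
Total deductions = $218.04 + $585.77 + $83.68 + $98.47 + $2.94 + $213.45 + $191.07 = $1393.42
Net pay = $3007.44 − $1393.42 = $1614.02

$1614.02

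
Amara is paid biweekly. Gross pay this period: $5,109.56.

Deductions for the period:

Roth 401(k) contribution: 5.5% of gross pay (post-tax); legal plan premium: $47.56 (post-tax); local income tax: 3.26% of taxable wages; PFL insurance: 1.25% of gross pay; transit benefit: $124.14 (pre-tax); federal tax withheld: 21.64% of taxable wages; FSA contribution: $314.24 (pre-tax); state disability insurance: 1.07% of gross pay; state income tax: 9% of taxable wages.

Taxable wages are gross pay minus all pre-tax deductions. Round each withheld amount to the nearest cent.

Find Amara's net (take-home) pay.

FSA contribution: $314.24
Transit benefit: $124.14
Pre-tax total = $314.24 + $124.14 = $438.38
Taxable wages = $5,109.56 − $438.38 = $4,671.18
Local income tax: $4,671.18 × 0.0326 = $152.28
Federal tax withheld: $4,671.18 × 0.2164 = $1,010.84
State income tax: $4,671.18 × 0.09 = $420.41
PFL insurance: $5,109.56 × 0.0125 = $63.87
State disability insurance: $5,109.56 × 0.0107 = $54.67
Roth 401(k) contribution: $5,109.56 × 0.055 = $281.03
Legal plan premium: $47.56
Total deductions = $314.24 + $124.14 + $152.28 + $1,010.84 + $420.41 + $63.87 + $54.67 + $281.03 + $47.56 = $2,469.04
Net pay = $5,109.56 − $2,469.04 = $2,640.52

$2,640.52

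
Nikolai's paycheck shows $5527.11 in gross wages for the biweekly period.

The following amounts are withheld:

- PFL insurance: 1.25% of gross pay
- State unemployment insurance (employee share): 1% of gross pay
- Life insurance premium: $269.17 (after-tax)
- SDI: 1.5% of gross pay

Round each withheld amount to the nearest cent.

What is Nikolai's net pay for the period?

SDI: $5527.11 × 0.015 = $82.91
State unemployment insurance (employee share): $5527.11 × 0.01 = $55.27
PFL insurance: $5527.11 × 0.0125 = $69.09
Life insurance premium: $269.17
Total deductions = $82.91 + $55.27 + $69.09 + $269.17 = $476.44
Net pay = $5527.11 − $476.44 = $5050.67

$5050.67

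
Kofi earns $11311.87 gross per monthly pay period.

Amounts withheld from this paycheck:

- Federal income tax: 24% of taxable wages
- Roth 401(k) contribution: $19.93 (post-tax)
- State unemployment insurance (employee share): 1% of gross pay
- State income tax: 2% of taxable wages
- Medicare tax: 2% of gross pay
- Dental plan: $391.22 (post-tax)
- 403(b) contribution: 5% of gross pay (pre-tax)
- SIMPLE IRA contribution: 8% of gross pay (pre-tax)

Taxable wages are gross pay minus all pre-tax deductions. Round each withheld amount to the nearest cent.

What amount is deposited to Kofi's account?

SIMPLE IRA contribution: $11311.87 × 0.08 = $904.95
403(b) contribution: $11311.87 × 0.05 = $565.59
Pre-tax total = $904.95 + $565.59 = $1470.54
Taxable wages = $11311.87 − $1470.54 = $9841.33
State income tax: $9841.33 × 0.02 = $196.83
Federal income tax: $9841.33 × 0.24 = $2361.92
Medicare tax: $11311.87 × 0.02 = $226.24
State unemployment insurance (employee share): $11311.87 × 0.01 = $113.12
Roth 401(k) contribution: $19.93
Dental plan: $391.22
Total deductions = $904.95 + $565.59 + $196.83 + $2361.92 + $226.24 + $113.12 + $19.93 + $391.22 = $4779.80
Net pay = $11311.87 − $4779.80 = $6532.07

$6532.07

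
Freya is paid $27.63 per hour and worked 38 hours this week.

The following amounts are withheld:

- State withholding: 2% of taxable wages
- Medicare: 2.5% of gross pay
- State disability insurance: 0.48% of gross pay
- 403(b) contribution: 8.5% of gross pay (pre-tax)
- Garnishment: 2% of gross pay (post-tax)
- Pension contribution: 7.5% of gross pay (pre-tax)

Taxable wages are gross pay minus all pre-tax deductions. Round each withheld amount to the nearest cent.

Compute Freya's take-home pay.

Gross pay: 38 × $27.63 = $1,049.94
Pension contribution: $1,049.94 × 0.075 = $78.75
403(b) contribution: $1,049.94 × 0.085 = $89.24
Pre-tax total = $78.75 + $89.24 = $167.99
Taxable wages = $1,049.94 − $167.99 = $881.95
State withholding: $881.95 × 0.02 = $17.64
Medicare: $1,049.94 × 0.025 = $26.25
State disability insurance: $1,049.94 × 0.0048 = $5.04
Garnishment: $1,049.94 × 0.02 = $21.00
Total deductions = $78.75 + $89.24 + $17.64 + $26.25 + $5.04 + $21.00 = $237.92
Net pay = $1,049.94 − $237.92 = $812.02

$812.02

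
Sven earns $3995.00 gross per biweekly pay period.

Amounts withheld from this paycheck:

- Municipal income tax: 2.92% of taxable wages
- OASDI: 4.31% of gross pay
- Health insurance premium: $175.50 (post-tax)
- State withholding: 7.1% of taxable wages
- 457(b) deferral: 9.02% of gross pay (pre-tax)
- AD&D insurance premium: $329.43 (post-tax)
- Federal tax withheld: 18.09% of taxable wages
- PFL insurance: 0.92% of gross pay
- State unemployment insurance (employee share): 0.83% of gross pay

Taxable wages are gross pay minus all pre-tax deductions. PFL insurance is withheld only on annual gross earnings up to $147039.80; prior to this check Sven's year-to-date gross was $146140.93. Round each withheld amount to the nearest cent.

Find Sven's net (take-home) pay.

457(b) deferral: $3995.00 × 0.0902 = $360.35
Taxable wages = $3995.00 − $360.35 = $3634.65
Municipal income tax: $3634.65 × 0.0292 = $106.13
State withholding: $3634.65 × 0.071 = $258.06
Federal tax withheld: $3634.65 × 0.1809 = $657.51
State unemployment insurance (employee share): $3995.00 × 0.0083 = $33.16
PFL insurance: only $147039.80 − $146140.93 = $898.87 of this check is subject → $898.87 × 0.0092 = $8.27
OASDI: $3995.00 × 0.0431 = $172.18
Health insurance premium: $175.50
AD&D insurance premium: $329.43
Total deductions = $360.35 + $106.13 + $258.06 + $657.51 + $33.16 + $8.27 + $172.18 + $175.50 + $329.43 = $2100.59
Net pay = $3995.00 − $2100.59 = $1894.41

$1894.41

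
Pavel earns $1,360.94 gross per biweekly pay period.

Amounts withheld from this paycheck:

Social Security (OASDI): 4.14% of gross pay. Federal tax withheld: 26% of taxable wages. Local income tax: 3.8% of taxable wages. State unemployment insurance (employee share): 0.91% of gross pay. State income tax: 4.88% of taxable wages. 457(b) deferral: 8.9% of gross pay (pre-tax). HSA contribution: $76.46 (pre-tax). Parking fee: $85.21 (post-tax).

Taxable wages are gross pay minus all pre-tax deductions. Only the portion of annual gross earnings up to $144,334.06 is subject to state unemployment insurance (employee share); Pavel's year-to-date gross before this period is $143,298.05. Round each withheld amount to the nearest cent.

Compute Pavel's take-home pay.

$608.93

457(b) deferral: $1,360.94 × 0.089 = $121.12
HSA contribution: $76.46
Pre-tax total = $121.12 + $76.46 = $197.58
Taxable wages = $1,360.94 − $197.58 = $1,163.36
State income tax: $1,163.36 × 0.0488 = $56.77
Federal tax withheld: $1,163.36 × 0.26 = $302.47
Local income tax: $1,163.36 × 0.038 = $44.21
Social Security (OASDI): $1,360.94 × 0.0414 = $56.34
State unemployment insurance (employee share): only $144,334.06 − $143,298.05 = $1,036.01 of this check is subject → $1,036.01 × 0.0091 = $9.43
Parking fee: $85.21
Total deductions = $121.12 + $76.46 + $56.77 + $302.47 + $44.21 + $56.34 + $9.43 + $85.21 = $752.01
Net pay = $1,360.94 − $752.01 = $608.93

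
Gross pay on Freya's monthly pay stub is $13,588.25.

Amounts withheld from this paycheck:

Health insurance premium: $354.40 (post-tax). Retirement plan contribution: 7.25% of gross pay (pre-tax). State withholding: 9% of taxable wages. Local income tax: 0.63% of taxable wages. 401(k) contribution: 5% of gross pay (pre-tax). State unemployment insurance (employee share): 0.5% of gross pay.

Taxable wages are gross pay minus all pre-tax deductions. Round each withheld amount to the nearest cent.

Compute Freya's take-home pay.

401(k) contribution: $13,588.25 × 0.05 = $679.41
Retirement plan contribution: $13,588.25 × 0.0725 = $985.15
Pre-tax total = $679.41 + $985.15 = $1,664.56
Taxable wages = $13,588.25 − $1,664.56 = $11,923.69
Local income tax: $11,923.69 × 0.0063 = $75.12
State withholding: $11,923.69 × 0.09 = $1,073.13
State unemployment insurance (employee share): $13,588.25 × 0.005 = $67.94
Health insurance premium: $354.40
Total deductions = $679.41 + $985.15 + $75.12 + $1,073.13 + $67.94 + $354.40 = $3,235.15
Net pay = $13,588.25 − $3,235.15 = $10,353.10

$10,353.10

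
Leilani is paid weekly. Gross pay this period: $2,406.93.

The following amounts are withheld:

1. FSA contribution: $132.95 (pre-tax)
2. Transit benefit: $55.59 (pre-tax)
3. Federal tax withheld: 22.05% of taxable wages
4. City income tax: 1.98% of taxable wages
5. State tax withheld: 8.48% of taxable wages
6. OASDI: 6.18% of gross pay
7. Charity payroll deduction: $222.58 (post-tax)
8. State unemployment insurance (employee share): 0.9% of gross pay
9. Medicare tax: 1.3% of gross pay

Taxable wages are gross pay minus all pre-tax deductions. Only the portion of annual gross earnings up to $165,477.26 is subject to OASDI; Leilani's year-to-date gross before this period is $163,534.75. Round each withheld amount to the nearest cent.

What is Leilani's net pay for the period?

Transit benefit: $55.59
FSA contribution: $132.95
Pre-tax total = $55.59 + $132.95 = $188.54
Taxable wages = $2,406.93 − $188.54 = $2,218.39
Federal tax withheld: $2,218.39 × 0.2205 = $489.15
State tax withheld: $2,218.39 × 0.0848 = $188.12
City income tax: $2,218.39 × 0.0198 = $43.92
OASDI: only $165,477.26 − $163,534.75 = $1,942.51 of this check is subject → $1,942.51 × 0.0618 = $120.05
Medicare tax: $2,406.93 × 0.013 = $31.29
State unemployment insurance (employee share): $2,406.93 × 0.009 = $21.66
Charity payroll deduction: $222.58
Total deductions = $55.59 + $132.95 + $489.15 + $188.12 + $43.92 + $120.05 + $31.29 + $21.66 + $222.58 = $1,305.31
Net pay = $2,406.93 − $1,305.31 = $1,101.62

$1,101.62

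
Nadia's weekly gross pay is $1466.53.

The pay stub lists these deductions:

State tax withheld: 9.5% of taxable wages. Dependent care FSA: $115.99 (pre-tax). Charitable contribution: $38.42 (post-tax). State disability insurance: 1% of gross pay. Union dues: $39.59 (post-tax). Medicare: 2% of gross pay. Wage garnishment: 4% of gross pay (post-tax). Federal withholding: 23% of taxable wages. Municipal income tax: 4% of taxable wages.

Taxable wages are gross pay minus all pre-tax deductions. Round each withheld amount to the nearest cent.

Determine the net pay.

$676.93

Dependent care FSA: $115.99
Taxable wages = $1466.53 − $115.99 = $1350.54
State tax withheld: $1350.54 × 0.095 = $128.30
Federal withholding: $1350.54 × 0.23 = $310.62
Municipal income tax: $1350.54 × 0.04 = $54.02
State disability insurance: $1466.53 × 0.01 = $14.67
Medicare: $1466.53 × 0.02 = $29.33
Charitable contribution: $38.42
Wage garnishment: $1466.53 × 0.04 = $58.66
Union dues: $39.59
Total deductions = $115.99 + $128.30 + $310.62 + $54.02 + $14.67 + $29.33 + $38.42 + $58.66 + $39.59 = $789.60
Net pay = $1466.53 − $789.60 = $676.93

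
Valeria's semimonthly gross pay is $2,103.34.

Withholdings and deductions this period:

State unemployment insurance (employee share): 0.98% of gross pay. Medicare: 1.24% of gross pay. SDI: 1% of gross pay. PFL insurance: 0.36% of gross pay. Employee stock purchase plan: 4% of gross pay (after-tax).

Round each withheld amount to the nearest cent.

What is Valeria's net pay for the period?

State unemployment insurance (employee share): $2,103.34 × 0.0098 = $20.61
PFL insurance: $2,103.34 × 0.0036 = $7.57
SDI: $2,103.34 × 0.01 = $21.03
Medicare: $2,103.34 × 0.0124 = $26.08
Employee stock purchase plan: $2,103.34 × 0.04 = $84.13
Total deductions = $20.61 + $7.57 + $21.03 + $26.08 + $84.13 = $159.42
Net pay = $2,103.34 − $159.42 = $1,943.92

$1,943.92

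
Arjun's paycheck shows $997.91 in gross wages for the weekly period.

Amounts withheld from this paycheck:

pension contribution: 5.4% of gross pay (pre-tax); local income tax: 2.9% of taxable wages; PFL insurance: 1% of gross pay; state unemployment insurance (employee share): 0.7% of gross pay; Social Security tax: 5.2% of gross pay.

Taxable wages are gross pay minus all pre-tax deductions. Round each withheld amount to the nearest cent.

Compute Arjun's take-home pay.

$847.78

Pension contribution: $997.91 × 0.054 = $53.89
Taxable wages = $997.91 − $53.89 = $944.02
Local income tax: $944.02 × 0.029 = $27.38
State unemployment insurance (employee share): $997.91 × 0.007 = $6.99
PFL insurance: $997.91 × 0.01 = $9.98
Social Security tax: $997.91 × 0.052 = $51.89
Total deductions = $53.89 + $27.38 + $6.99 + $9.98 + $51.89 = $150.13
Net pay = $997.91 − $150.13 = $847.78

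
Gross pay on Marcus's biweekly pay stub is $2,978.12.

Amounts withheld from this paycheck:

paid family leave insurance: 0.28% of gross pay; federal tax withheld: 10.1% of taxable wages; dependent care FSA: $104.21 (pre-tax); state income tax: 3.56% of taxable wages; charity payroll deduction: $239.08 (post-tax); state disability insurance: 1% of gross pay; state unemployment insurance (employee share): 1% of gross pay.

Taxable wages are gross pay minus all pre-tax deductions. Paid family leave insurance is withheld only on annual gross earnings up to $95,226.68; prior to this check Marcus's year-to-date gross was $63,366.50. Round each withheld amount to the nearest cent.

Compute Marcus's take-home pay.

Dependent care FSA: $104.21
Taxable wages = $2,978.12 − $104.21 = $2,873.91
Federal tax withheld: $2,873.91 × 0.101 = $290.26
State income tax: $2,873.91 × 0.0356 = $102.31
State disability insurance: $2,978.12 × 0.01 = $29.78
State unemployment insurance (employee share): $2,978.12 × 0.01 = $29.78
Paid family leave insurance: cap not yet reached, full $2,978.12 is subject → $2,978.12 × 0.0028 = $8.34
Charity payroll deduction: $239.08
Total deductions = $104.21 + $290.26 + $102.31 + $29.78 + $29.78 + $8.34 + $239.08 = $803.76
Net pay = $2,978.12 − $803.76 = $2,174.36

$2,174.36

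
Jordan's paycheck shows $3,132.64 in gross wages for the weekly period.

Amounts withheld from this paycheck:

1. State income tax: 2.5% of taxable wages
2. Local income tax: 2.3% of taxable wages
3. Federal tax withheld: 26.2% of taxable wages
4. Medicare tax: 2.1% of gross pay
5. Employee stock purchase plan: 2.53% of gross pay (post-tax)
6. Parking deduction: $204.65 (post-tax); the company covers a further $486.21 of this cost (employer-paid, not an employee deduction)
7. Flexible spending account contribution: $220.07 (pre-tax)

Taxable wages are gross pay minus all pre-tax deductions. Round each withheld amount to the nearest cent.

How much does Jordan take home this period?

Flexible spending account contribution: $220.07
Taxable wages = $3,132.64 − $220.07 = $2,912.57
State income tax: $2,912.57 × 0.025 = $72.81
Local income tax: $2,912.57 × 0.023 = $66.99
Federal tax withheld: $2,912.57 × 0.262 = $763.09
Medicare tax: $3,132.64 × 0.021 = $65.79
Employee stock purchase plan: $3,132.64 × 0.0253 = $79.26
Parking deduction: $204.65
(Employer's $486.21 toward parking deduction is not withheld from the employee.)
Total deductions = $220.07 + $72.81 + $66.99 + $763.09 + $65.79 + $79.26 + $204.65 = $1,472.66
Net pay = $3,132.64 − $1,472.66 = $1,659.98

$1,659.98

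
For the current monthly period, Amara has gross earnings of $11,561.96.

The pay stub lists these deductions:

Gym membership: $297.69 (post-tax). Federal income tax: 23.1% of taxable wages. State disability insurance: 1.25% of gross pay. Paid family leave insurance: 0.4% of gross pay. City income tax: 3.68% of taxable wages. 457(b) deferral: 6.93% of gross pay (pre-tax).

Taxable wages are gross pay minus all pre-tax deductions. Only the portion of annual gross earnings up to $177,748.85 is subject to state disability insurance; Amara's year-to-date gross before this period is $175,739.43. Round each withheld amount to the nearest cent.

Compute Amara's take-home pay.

$7,509.94

457(b) deferral: $11,561.96 × 0.0693 = $801.24
Taxable wages = $11,561.96 − $801.24 = $10,760.72
City income tax: $10,760.72 × 0.0368 = $395.99
Federal income tax: $10,760.72 × 0.231 = $2,485.73
Paid family leave insurance: $11,561.96 × 0.004 = $46.25
State disability insurance: only $177,748.85 − $175,739.43 = $2,009.42 of this check is subject → $2,009.42 × 0.0125 = $25.12
Gym membership: $297.69
Total deductions = $801.24 + $395.99 + $2,485.73 + $46.25 + $25.12 + $297.69 = $4,052.02
Net pay = $11,561.96 − $4,052.02 = $7,509.94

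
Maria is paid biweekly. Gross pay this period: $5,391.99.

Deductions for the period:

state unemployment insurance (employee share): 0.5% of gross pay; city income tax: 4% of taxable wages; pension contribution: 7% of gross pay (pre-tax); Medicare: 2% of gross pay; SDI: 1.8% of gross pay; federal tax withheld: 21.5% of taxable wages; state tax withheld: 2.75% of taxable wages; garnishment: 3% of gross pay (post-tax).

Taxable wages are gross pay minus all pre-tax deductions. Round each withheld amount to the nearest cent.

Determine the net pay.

$3,204.32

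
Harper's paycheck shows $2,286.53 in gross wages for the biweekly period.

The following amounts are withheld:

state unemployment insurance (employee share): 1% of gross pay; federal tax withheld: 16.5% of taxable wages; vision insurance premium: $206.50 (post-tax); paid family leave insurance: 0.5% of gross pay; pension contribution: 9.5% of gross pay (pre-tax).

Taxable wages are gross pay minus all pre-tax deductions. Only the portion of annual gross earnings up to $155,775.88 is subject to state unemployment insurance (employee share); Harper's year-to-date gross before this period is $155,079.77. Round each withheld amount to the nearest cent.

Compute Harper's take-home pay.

Pension contribution: $2,286.53 × 0.095 = $217.22
Taxable wages = $2,286.53 − $217.22 = $2,069.31
Federal tax withheld: $2,069.31 × 0.165 = $341.44
State unemployment insurance (employee share): only $155,775.88 − $155,079.77 = $696.11 of this check is subject → $696.11 × 0.01 = $6.96
Paid family leave insurance: $2,286.53 × 0.005 = $11.43
Vision insurance premium: $206.50
Total deductions = $217.22 + $341.44 + $6.96 + $11.43 + $206.50 = $783.55
Net pay = $2,286.53 − $783.55 = $1,502.98

$1,502.98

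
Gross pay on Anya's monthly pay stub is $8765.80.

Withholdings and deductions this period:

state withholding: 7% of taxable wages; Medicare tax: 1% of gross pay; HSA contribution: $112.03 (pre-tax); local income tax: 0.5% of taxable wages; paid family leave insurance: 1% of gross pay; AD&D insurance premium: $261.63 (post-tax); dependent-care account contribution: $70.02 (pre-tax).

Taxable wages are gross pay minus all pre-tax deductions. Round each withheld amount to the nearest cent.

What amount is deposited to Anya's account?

HSA contribution: $112.03
Dependent-care account contribution: $70.02
Pre-tax total = $112.03 + $70.02 = $182.05
Taxable wages = $8765.80 − $182.05 = $8583.75
Local income tax: $8583.75 × 0.005 = $42.92
State withholding: $8583.75 × 0.07 = $600.86
Medicare tax: $8765.80 × 0.01 = $87.66
Paid family leave insurance: $8765.80 × 0.01 = $87.66
AD&D insurance premium: $261.63
Total deductions = $112.03 + $70.02 + $42.92 + $600.86 + $87.66 + $87.66 + $261.63 = $1262.78
Net pay = $8765.80 − $1262.78 = $7503.02

$7503.02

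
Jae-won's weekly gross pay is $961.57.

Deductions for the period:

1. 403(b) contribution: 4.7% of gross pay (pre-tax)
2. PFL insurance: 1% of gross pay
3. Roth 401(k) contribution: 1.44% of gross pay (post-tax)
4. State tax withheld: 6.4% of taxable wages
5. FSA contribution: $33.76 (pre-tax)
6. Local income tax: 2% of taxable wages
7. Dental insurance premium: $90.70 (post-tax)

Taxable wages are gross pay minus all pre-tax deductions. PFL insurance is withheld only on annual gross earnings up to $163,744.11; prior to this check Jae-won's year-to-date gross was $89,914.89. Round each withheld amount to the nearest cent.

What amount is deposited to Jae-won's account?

403(b) contribution: $961.57 × 0.047 = $45.19
FSA contribution: $33.76
Pre-tax total = $45.19 + $33.76 = $78.95
Taxable wages = $961.57 − $78.95 = $882.62
Local income tax: $882.62 × 0.02 = $17.65
State tax withheld: $882.62 × 0.064 = $56.49
PFL insurance: cap not yet reached, full $961.57 is subject → $961.57 × 0.01 = $9.62
Roth 401(k) contribution: $961.57 × 0.0144 = $13.85
Dental insurance premium: $90.70
Total deductions = $45.19 + $33.76 + $17.65 + $56.49 + $9.62 + $13.85 + $90.70 = $267.26
Net pay = $961.57 − $267.26 = $694.31

$694.31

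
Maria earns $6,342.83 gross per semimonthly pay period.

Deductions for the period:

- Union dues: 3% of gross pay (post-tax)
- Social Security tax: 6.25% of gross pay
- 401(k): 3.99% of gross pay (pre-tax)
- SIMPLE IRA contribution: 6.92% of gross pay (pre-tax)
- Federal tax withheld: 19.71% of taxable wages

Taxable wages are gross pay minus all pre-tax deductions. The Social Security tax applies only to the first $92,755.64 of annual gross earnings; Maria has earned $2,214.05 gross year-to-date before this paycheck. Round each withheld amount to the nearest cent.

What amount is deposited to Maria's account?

$3,950.34

SIMPLE IRA contribution: $6,342.83 × 0.0692 = $438.92
401(k): $6,342.83 × 0.0399 = $253.08
Pre-tax total = $438.92 + $253.08 = $692.00
Taxable wages = $6,342.83 − $692.00 = $5,650.83
Federal tax withheld: $5,650.83 × 0.1971 = $1,113.78
Social Security tax: cap not yet reached, full $6,342.83 is subject → $6,342.83 × 0.0625 = $396.43
Union dues: $6,342.83 × 0.03 = $190.28
Total deductions = $438.92 + $253.08 + $1,113.78 + $396.43 + $190.28 = $2,392.49
Net pay = $6,342.83 − $2,392.49 = $3,950.34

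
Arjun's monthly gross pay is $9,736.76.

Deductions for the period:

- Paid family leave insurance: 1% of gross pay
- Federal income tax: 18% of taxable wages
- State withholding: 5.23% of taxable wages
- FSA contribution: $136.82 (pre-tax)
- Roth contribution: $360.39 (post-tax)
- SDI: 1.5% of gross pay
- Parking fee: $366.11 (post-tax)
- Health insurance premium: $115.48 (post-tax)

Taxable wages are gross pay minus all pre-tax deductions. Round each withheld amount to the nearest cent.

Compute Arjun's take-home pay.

$6,284.47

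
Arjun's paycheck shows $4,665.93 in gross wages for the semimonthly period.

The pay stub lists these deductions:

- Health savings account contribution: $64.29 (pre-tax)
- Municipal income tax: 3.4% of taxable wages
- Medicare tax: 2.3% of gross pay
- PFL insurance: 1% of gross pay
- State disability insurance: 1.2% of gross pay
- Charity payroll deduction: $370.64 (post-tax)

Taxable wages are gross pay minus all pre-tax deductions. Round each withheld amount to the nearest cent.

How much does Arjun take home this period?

$3,864.57

Health savings account contribution: $64.29
Taxable wages = $4,665.93 − $64.29 = $4,601.64
Municipal income tax: $4,601.64 × 0.034 = $156.46
State disability insurance: $4,665.93 × 0.012 = $55.99
PFL insurance: $4,665.93 × 0.01 = $46.66
Medicare tax: $4,665.93 × 0.023 = $107.32
Charity payroll deduction: $370.64
Total deductions = $64.29 + $156.46 + $55.99 + $46.66 + $107.32 + $370.64 = $801.36
Net pay = $4,665.93 − $801.36 = $3,864.57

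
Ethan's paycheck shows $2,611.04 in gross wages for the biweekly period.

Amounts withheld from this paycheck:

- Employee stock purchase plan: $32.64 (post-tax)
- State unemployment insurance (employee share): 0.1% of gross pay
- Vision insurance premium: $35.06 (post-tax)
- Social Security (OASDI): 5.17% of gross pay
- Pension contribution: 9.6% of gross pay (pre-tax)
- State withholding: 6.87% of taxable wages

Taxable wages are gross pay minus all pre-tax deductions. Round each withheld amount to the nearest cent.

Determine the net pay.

Pension contribution: $2,611.04 × 0.096 = $250.66
Taxable wages = $2,611.04 − $250.66 = $2,360.38
State withholding: $2,360.38 × 0.0687 = $162.16
Social Security (OASDI): $2,611.04 × 0.0517 = $134.99
State unemployment insurance (employee share): $2,611.04 × 0.001 = $2.61
Vision insurance premium: $35.06
Employee stock purchase plan: $32.64
Total deductions = $250.66 + $162.16 + $134.99 + $2.61 + $35.06 + $32.64 = $618.12
Net pay = $2,611.04 − $618.12 = $1,992.92

$1,992.92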